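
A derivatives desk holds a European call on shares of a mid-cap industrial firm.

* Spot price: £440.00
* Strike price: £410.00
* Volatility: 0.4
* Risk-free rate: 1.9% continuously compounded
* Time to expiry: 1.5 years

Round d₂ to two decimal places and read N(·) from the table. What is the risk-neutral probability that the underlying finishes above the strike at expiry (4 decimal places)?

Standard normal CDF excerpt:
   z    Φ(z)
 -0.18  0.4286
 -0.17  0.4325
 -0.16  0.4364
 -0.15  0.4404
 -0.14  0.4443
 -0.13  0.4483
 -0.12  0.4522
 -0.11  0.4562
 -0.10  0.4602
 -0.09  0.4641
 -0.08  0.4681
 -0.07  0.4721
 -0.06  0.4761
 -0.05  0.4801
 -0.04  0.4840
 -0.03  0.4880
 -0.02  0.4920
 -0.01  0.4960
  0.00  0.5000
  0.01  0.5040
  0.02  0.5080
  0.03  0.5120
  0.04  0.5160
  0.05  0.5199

0.4840

T = 1.5;  σ√T = 0.4899
d₁ = [ln(440/410) + (0.019 + 0.4²/2)·1.5] / 0.4899 = [0.0706 + 0.1485] / 0.4899 = 0.4473 which rounds to 0.45
d₂ = d₁ − σ√T = 0.4473 − 0.4899 = -0.0426 which rounds to -0.04
Risk-neutral Pr[S_T > K] = N(d₂) = N(-0.04) = 0.4840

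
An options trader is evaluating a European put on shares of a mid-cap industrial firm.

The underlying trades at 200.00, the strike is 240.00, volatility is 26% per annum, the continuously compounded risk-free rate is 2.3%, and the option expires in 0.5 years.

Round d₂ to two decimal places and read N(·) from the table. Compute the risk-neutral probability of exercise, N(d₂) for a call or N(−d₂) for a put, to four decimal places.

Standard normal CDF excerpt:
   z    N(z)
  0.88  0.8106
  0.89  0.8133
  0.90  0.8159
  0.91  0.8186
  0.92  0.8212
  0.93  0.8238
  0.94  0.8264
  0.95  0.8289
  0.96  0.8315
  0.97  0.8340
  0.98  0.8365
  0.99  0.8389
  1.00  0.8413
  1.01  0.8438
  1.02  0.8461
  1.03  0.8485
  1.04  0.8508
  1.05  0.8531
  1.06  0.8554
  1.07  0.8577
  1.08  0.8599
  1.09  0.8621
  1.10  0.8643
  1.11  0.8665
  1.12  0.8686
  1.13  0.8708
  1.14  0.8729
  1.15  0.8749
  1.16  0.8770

T = 0.5;  σ√T = 0.1838
ln(S/K) + (r + σ²/2)T = ln(200/240) + (0.023 + 0.26²/2)·0.5 = -0.1823 + 0.0284 = -0.1539
d₁ = -0.1539 / 0.1838 = -0.8372 ⇒ -0.84
d₂ = d₁ − σ√T = -0.8372 − 0.1838 = -1.0211 ⇒ -1.02
Pr(exercise) under Q = N(−d₂) = N(1.02) = 0.8461

0.8461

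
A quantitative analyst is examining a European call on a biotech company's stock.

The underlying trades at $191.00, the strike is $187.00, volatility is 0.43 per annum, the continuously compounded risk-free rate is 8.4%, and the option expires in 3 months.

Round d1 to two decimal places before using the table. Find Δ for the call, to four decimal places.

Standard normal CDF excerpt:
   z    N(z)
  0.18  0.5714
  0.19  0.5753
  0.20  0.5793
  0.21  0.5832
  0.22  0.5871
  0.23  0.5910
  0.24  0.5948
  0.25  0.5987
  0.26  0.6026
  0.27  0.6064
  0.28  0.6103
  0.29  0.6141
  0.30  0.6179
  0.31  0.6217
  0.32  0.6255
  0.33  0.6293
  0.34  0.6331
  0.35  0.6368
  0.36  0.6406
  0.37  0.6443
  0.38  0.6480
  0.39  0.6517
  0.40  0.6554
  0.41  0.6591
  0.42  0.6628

0.6179

σ√T = 0.43 × 0.5000 = 0.2150
d₁ = [ln(191/187) + (0.084 + ½·0.43²)·0.25] / (σ√T) = (0.0212 + 0.0441) / 0.2150 = 0.3036 ⇒ 0.30
N(d₁) = N(0.30) = 0.6179
Δ_call = N(d₁) = 0.6179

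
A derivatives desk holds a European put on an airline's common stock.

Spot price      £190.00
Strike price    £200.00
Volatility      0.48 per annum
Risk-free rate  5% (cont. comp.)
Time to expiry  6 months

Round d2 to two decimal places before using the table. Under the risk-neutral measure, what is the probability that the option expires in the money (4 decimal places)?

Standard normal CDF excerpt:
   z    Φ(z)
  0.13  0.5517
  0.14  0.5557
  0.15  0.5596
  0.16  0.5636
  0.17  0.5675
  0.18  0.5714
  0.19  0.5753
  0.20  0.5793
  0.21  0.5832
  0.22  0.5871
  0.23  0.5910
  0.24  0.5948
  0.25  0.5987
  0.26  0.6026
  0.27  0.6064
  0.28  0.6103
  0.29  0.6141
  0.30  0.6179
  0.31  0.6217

σ√T = 0.48 × 0.7071 = 0.3394
d₁ = [ln(190/200) + (0.05 + ½·0.48²)·0.5] / (σ√T) = (-0.0513 + 0.0826) / 0.3394 = 0.0922 ≈ 0.09
d₂ = 0.0922 − 0.3394 = -0.2472 ≈ -0.25
Pr(exercise) under Q = N(−d₂) = N(0.25) = 0.5987

0.5987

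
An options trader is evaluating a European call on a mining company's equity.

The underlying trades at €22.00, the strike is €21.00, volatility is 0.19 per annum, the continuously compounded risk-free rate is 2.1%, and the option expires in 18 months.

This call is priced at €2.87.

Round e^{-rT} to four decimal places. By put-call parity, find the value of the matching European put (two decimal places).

€1.22

e^(−rT) = e^(−0.021·1.5) = 0.9690
Put-call parity: C − P = S − K·e^(−rT) = 22 − 21·0.9690 = 22 − 20.3490 = 1.6510
P = C − (C − P) = 2.87 − (1.6510) = 1.2190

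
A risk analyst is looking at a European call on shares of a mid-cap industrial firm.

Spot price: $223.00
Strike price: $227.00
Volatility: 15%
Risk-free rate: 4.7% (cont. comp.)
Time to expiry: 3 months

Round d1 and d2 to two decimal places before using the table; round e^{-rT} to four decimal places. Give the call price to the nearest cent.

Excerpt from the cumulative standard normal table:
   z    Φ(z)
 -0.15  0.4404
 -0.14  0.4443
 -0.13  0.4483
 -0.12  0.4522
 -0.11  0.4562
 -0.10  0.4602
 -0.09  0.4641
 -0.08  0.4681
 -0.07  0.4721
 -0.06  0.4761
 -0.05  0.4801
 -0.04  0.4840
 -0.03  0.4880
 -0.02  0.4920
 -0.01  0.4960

σ√T = 0.15·√0.25 = 0.0750
d₁ = [ln(223/227) + (0.047 + ½·0.15²)·0.25] / (σ√T) = (-0.0178 + 0.0146) / 0.0750 = -0.0429 ⇒ -0.04
d₂ = -0.0429 − 0.0750 = -0.1179 ⇒ -0.12
exp(−rT) = exp(−0.047·0.25) = 0.9883
N(d₁) = N(-0.04) = 0.4840;  N(d₂) = N(-0.12) = 0.4522
C = 223·0.4840 − 227·0.9883·0.4522 = 107.9320 − 101.4484 = 6.4836

$6.48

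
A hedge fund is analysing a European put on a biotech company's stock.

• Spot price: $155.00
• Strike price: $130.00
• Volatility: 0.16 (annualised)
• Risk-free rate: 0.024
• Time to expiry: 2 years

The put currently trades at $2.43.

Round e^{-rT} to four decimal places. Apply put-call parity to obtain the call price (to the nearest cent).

exp(−rT) = exp(−0.024·2) = 0.9531
Put-call parity: C − P = S − K·e^(−rT) = 155 − 130·0.9531 = 155 − 123.9030 = 31.0970
C = P + (C − P) = 2.43 + (31.0970) = 33.5270

$33.53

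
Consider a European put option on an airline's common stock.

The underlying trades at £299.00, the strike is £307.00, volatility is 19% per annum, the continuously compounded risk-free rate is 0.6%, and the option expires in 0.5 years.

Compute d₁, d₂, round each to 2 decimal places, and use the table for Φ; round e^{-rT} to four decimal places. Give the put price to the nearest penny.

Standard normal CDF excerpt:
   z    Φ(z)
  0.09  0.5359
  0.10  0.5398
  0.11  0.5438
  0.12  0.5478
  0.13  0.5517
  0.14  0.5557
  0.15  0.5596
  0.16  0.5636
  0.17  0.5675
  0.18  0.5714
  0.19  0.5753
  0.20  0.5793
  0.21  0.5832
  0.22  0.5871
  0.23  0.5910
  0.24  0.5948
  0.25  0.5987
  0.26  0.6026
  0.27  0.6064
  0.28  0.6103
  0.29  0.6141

£19.46

T = 0.5;  σ√T = 0.1344
ln(S/K) + (r + σ²/2)T = ln(299/307) + (0.006 + 0.19²/2)·0.5 = -0.0264 + 0.0120 = -0.0144
d₁ = -0.0144 / 0.1344 = -0.1070 which rounds to -0.11
d₂ = d₁ − σ√T = -0.1070 − 0.1344 = -0.2414 which rounds to -0.24
e^(−rT) = e^(−0.006·0.5) = 0.9970
N(−d₂) = N(0.24) = 0.5948;  N(−d₁) = N(0.11) = 0.5438
P = 307·0.9970·0.5948 − 299·0.5438 = 182.0558 − 162.5962 = 19.4596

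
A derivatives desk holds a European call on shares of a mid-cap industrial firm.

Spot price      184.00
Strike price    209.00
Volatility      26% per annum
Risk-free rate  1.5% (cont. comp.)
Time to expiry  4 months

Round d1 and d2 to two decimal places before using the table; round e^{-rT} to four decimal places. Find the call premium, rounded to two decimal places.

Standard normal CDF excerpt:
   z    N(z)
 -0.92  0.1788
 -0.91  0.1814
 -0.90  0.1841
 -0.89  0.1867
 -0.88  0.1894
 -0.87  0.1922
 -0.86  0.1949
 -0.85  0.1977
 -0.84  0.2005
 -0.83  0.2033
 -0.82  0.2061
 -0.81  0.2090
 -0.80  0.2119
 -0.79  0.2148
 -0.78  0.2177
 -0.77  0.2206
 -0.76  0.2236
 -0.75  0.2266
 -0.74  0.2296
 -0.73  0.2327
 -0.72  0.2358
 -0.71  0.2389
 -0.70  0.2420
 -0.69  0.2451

T = 0.3333;  σ√T = 0.1501
d₁ = [ln(184/209) + (0.015 + 0.26²/2)·0.3333] / 0.1501 = [-0.1274 + 0.0163] / 0.1501 = -0.7403 ⇒ -0.74
d₂ = d₁ − σ√T = -0.7403 − 0.1501 = -0.8904 ⇒ -0.89
e^(−rT) = e^(−0.015·0.3333) = 0.9950
N(d₁) = N(-0.74) = 0.2296;  N(d₂) = N(-0.89) = 0.1867
C = 184·0.2296 − 209·0.9950·0.1867 = 42.2464 − 38.8252 = 3.4212

3.42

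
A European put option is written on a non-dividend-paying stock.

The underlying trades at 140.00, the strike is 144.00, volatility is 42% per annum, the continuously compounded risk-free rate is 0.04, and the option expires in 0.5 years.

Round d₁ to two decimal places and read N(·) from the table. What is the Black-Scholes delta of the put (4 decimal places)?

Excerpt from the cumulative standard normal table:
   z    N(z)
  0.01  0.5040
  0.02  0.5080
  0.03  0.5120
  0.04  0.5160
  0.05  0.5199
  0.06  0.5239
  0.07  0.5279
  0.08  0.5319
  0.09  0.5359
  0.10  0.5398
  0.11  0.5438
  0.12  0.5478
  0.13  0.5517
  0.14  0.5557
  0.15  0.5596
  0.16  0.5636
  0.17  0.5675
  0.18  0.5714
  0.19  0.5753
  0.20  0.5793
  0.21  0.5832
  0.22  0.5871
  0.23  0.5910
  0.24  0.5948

T = 0.5;  σ√T = 0.2970
d₁ = [ln(140/144) + (0.04 + ½·0.42²)·0.5] / (σ√T) = (-0.0282 + 0.0641) / 0.2970 = 0.1210 which rounds to 0.12
N(d₁) = N(0.12) = 0.5478
Δ_put = N(d₁) − 1 = 0.5478 − 1 = -0.4522

-0.4522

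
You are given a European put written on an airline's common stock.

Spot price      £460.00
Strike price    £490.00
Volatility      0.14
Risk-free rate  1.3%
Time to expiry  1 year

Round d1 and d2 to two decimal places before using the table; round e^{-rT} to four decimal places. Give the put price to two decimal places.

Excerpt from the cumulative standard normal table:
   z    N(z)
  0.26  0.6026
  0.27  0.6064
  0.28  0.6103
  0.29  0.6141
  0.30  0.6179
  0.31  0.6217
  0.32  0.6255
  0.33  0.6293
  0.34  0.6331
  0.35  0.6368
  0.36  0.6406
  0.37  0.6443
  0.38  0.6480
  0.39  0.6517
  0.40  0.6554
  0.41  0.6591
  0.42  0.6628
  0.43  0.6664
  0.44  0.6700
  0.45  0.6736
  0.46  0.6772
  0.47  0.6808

σ√T = 0.14·√1 = 0.1400
d₁ = [ln(460/490) + (0.013 + ½·0.14²)·1] / (σ√T) = (-0.0632 + 0.0228) / 0.1400 = -0.2884 → -0.29
d₂ = -0.2884 − 0.1400 = -0.4284 → -0.43
e^(−rT) = e^(−0.013·1) = 0.9871
N(−d₂) = N(0.43) = 0.6664;  N(−d₁) = N(0.29) = 0.6141
P = 490·0.9871·0.6664 − 460·0.6141 = 322.3237 − 282.4860 = 39.8377

£39.84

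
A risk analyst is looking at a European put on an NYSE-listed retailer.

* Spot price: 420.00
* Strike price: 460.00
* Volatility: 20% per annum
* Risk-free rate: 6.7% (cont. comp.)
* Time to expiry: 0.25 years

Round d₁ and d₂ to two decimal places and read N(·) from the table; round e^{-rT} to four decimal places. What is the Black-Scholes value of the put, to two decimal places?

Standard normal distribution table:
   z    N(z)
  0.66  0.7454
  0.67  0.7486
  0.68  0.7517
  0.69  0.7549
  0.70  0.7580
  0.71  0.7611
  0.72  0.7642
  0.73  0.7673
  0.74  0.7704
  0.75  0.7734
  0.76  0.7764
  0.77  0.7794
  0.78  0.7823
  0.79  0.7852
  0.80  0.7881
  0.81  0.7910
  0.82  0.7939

38.14

σ√T = 0.2·√0.25 = 0.1000
d₁ = [ln(420/460) + (0.067 + ½·0.2²)·0.25] / (σ√T) = (-0.0910 + 0.0218) / 0.1000 = -0.6922 → -0.69
d₂ = -0.6922 − 0.1000 = -0.7922 → -0.79
e^(−rT) = e^(−0.067·0.25) = 0.9834
P = 460·0.9834·N(0.79) − 420·N(0.69) = 460·0.9834·0.7852 − 420·0.7549 = 355.1962 − 317.0580 = 38.1382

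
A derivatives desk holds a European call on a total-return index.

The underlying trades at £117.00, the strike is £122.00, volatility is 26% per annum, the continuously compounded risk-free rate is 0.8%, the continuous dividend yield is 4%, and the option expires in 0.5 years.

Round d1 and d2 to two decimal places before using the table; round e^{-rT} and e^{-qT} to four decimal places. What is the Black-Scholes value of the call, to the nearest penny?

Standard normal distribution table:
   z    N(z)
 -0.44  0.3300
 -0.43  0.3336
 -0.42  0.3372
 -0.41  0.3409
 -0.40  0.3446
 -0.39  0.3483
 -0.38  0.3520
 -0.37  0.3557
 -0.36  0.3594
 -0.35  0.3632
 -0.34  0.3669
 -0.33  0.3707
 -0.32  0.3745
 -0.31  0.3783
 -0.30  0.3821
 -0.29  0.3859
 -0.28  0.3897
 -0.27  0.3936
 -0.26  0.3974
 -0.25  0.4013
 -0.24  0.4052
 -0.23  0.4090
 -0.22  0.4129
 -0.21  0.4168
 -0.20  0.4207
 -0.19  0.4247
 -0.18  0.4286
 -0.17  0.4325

σ√T = 0.26 × 0.7071 = 0.1838
d₁ = [ln(117/122) + (0.008 − 0.04 + ½·0.26²)·0.5] / (σ√T) = (-0.0418 + 0.0009) / 0.1838 = -0.2227 ≈ -0.22
d₂ = -0.2227 − 0.1838 = -0.4066 ≈ -0.41
exp(−qT) = exp(−0.04·0.5) = 0.9802;  exp(−rT) = exp(−0.008·0.5) = 0.9960
C = 117·0.9802·N(-0.22) − 122·0.9960·N(-0.41) = 117·0.9802·0.4129 − 122·0.9960·0.3409 = 47.3528 − 41.4234 = 5.9293

£5.93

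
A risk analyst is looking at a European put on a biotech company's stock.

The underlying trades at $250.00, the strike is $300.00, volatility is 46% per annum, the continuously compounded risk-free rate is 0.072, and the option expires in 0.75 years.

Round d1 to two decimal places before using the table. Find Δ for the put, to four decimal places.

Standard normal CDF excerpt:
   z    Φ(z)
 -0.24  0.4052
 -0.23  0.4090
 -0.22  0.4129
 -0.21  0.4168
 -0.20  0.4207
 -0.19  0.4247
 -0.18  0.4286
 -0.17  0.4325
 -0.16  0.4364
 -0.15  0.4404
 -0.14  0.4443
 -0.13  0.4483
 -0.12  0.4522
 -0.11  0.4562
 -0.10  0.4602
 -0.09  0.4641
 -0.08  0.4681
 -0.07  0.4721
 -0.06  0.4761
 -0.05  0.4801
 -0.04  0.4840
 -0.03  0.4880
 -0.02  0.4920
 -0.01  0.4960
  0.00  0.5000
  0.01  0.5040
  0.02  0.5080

-0.5478

σ√T = 0.46 × 0.8660 = 0.3984
d₁ = [ln(250/300) + (0.072 + 0.46²/2)·0.75] / 0.3984 = [-0.1823 + 0.1334] / 0.3984 = -0.1229 → -0.12
N(d₁) = N(-0.12) = 0.4522
Δ_put = N(d₁) − 1 = 0.4522 − 1 = -0.5478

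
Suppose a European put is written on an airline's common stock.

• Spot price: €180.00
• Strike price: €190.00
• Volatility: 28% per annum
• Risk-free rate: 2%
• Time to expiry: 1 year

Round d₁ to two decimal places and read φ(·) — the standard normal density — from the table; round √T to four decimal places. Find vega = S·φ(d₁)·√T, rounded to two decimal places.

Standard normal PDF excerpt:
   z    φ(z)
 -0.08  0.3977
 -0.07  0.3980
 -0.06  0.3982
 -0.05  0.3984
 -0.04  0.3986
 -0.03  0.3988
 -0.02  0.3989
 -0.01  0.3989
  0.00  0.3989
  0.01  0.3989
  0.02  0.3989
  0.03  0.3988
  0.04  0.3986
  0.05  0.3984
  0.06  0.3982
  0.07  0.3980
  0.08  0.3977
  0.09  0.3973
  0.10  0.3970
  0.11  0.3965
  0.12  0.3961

T = 1;  σ√T = 0.2800
d₁ = [ln(180/190) + (0.02 + 0.28²/2)·1] / 0.2800 = [-0.0541 + 0.0592] / 0.2800 = 0.0183 ≈ 0.02
√T = √1 = 1.0000
φ(d₁) = φ(0.02) = 0.3989
vega = S·φ(d₁)·√T = 180·0.3989·1.0000 = 71.8020
(The call has the same vega.)

71.80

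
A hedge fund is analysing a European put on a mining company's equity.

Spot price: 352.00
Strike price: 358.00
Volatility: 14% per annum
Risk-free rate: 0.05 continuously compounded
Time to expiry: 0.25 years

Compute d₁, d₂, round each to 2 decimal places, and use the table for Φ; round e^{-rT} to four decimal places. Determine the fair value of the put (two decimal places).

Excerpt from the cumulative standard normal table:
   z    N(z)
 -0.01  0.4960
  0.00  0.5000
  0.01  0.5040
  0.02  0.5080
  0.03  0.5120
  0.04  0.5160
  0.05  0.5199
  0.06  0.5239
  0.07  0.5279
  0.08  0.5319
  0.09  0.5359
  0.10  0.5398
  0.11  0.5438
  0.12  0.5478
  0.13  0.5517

σ√T = 0.14 × 0.5000 = 0.0700
ln(S/K) + (r + σ²/2)T = ln(352/358) + (0.05 + 0.14²/2)·0.25 = -0.0169 + 0.0150 = -0.0020
d₁ = -0.0020 / 0.0700 = -0.0279 ⇒ -0.03
d₂ = d₁ − σ√T = -0.0279 − 0.0700 = -0.0979 ⇒ -0.10
e^(−rT) = e^(−0.05·0.25) = 0.9876
P = 358·0.9876·N(0.10) − 352·N(0.03) = 358·0.9876·0.5398 − 352·0.5120 = 190.8521 − 180.2240 = 10.6281

10.63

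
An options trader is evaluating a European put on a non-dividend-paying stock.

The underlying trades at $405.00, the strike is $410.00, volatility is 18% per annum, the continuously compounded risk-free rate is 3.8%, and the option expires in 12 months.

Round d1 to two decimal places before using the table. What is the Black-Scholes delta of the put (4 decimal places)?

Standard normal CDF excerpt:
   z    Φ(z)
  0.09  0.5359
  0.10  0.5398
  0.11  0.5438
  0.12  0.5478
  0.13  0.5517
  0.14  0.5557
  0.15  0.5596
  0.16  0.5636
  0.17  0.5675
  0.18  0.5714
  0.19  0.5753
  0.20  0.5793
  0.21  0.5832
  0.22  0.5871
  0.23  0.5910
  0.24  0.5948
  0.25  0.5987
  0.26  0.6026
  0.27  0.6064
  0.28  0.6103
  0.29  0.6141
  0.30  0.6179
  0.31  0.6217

-0.4090

σ√T = 0.18·√1 = 0.1800
ln(S/K) + (r + σ²/2)T = ln(405/410) + (0.038 + 0.18²/2)·1 = -0.0123 + 0.0542 = 0.0419
d₁ = 0.0419 / 0.1800 = 0.2329 ⇒ 0.23
N(d₁) = N(0.23) = 0.5910
Δ_put = N(d₁) − 1 = 0.5910 − 1 = -0.4090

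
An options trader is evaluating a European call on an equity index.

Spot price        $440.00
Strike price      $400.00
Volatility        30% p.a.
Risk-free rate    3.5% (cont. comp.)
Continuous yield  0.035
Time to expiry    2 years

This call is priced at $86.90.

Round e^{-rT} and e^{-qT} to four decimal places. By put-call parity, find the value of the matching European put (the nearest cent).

exp(−qT) = exp(−0.035·2) = 0.9324;  exp(−rT) = exp(−0.035·2) = 0.9324
Put-call parity: C − P = S·e^(−qT) − K·e^(−rT) = 440·0.9324 − 400·0.9324 = 410.2560 − 372.9600 = 37.2960
P = C − (C − P) = 86.90 − (37.2960) = 49.6040

$49.60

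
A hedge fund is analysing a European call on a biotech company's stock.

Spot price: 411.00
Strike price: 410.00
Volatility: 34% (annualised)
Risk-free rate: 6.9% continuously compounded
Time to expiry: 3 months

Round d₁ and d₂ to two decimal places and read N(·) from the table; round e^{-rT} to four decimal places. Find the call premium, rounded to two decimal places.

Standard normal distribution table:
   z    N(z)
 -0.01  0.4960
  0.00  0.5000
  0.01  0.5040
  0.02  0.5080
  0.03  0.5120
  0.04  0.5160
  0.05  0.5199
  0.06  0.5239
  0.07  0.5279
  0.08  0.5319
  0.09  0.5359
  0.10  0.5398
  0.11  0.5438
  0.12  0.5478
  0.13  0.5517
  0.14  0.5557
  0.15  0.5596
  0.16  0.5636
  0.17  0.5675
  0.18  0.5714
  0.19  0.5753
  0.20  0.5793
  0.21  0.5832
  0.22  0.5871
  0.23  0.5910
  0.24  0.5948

T = 0.25;  σ√T = 0.1700
d₁ = [ln(411/410) + (0.069 + 0.34²/2)·0.25] / 0.1700 = [0.0024 + 0.0317] / 0.1700 = 0.2008 which rounds to 0.20
d₂ = d₁ − σ√T = 0.2008 − 0.1700 = 0.0308 which rounds to 0.03
exp(−rT) = exp(−0.069·0.25) = 0.9829
C = 411·N(0.20) − 410·0.9829·N(0.03) = 411·0.5793 − 410·0.9829·0.5120 = 238.0923 − 206.3304 = 31.7619

31.76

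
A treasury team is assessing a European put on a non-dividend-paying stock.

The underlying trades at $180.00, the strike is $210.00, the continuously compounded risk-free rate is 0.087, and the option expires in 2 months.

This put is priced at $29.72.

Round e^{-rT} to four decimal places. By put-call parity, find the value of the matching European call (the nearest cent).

exp(−rT) = exp(−0.087·0.1667) = 0.9856
Put-call parity: C − P = S − K·e^(−rT) = 180 − 210·0.9856 = 180 − 206.9760 = -26.9760
C = P + (C − P) = 29.72 + (-26.9760) = 2.7440

$2.74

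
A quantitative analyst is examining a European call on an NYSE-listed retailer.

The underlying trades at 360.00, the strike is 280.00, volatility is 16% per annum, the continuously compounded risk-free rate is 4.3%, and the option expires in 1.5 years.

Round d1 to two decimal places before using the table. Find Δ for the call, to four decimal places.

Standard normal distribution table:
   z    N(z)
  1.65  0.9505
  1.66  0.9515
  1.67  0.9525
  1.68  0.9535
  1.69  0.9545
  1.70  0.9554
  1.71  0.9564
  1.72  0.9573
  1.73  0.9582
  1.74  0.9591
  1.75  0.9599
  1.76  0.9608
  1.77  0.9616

0.9564

T = 1.5;  σ√T = 0.1960
d₁ = [ln(360/280) + (0.043 + ½·0.16²)·1.5] / (σ√T) = (0.2513 + 0.0837) / 0.1960 = 1.7096 which rounds to 1.71
N(d₁) = N(1.71) = 0.9564
Δ_call = N(d₁) = 0.9564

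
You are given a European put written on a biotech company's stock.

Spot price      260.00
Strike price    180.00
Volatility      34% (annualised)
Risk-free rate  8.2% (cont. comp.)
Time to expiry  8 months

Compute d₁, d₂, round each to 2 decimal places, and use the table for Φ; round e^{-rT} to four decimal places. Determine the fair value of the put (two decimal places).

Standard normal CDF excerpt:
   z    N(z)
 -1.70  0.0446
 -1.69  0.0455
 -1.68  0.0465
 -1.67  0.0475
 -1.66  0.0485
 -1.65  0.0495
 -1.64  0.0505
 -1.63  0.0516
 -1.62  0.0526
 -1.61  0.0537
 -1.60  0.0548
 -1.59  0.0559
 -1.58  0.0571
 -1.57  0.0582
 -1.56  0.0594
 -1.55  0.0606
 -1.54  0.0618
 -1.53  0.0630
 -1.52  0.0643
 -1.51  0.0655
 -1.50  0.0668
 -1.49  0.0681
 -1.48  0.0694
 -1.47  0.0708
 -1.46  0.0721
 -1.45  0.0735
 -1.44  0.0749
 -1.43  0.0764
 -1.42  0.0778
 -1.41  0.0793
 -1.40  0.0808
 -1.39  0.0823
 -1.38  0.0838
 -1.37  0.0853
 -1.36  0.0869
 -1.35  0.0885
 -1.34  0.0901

σ√T = 0.34 × 0.8165 = 0.2776
ln(S/K) + (r + σ²/2)T = ln(260/180) + (0.082 + 0.34²/2)·0.6667 = 0.3677 + 0.0932 = 0.4609
d₁ = 0.4609 / 0.2776 = 1.6603 ⇒ 1.66
d₂ = d₁ − σ√T = 1.6603 − 0.2776 = 1.3827 ⇒ 1.38
exp(−rT) = exp(−0.082·0.6667) = 0.9468
N(−d₂) = N(-1.38) = 0.0838;  N(−d₁) = N(-1.66) = 0.0485
P = 180·0.9468·0.0838 − 260·0.0485 = 14.2815 − 12.6100 = 1.6715

1.67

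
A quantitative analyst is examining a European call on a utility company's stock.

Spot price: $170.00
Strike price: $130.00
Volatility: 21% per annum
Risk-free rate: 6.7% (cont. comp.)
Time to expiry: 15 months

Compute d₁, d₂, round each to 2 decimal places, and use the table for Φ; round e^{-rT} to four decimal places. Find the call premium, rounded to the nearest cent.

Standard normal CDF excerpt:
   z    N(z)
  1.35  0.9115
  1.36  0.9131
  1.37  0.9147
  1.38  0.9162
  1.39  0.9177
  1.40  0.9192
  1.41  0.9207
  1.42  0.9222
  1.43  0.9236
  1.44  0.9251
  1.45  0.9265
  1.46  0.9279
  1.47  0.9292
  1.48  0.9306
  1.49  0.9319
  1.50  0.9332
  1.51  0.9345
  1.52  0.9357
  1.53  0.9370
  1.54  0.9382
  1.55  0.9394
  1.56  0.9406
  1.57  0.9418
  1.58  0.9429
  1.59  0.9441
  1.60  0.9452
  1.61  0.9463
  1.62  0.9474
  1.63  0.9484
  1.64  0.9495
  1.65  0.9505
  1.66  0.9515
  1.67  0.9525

σ√T = 0.21 × 1.1180 = 0.2348
ln(S/K) + (r + σ²/2)T = ln(170/130) + (0.067 + 0.21²/2)·1.25 = 0.2683 + 0.1113 = 0.3796
d₁ = 0.3796 / 0.2348 = 1.6167 which rounds to 1.62
d₂ = d₁ − σ√T = 1.6167 − 0.2348 = 1.3819 which rounds to 1.38
e^(−rT) = e^(−0.067·1.25) = 0.9197
C = 170·N(1.62) − 130·0.9197·N(1.38) = 170·0.9474 − 130·0.9197·0.9162 = 161.0580 − 109.5418 = 51.5162

$51.52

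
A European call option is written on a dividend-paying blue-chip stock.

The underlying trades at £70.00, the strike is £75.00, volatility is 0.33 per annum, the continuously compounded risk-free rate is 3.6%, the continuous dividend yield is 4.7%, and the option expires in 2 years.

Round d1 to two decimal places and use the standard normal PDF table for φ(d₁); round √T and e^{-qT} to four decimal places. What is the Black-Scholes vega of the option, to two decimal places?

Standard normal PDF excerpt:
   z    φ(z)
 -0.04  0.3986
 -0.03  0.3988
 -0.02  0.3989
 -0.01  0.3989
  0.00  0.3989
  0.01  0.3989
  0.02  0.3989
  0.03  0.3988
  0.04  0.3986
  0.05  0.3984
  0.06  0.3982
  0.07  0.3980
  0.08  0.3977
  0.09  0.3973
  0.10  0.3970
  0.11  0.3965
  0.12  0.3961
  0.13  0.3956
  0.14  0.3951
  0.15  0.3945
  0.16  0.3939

35.92

σ√T = 0.33 × 1.4142 = 0.4667
d₁ = [ln(70/75) + (0.036 − 0.047 + ½·0.33²)·2] / (σ√T) = (-0.0690 + 0.0869) / 0.4667 = 0.0384 ≈ 0.04
√T = √2 = 1.4142
φ(d₁) = φ(0.04) = 0.3986
exp(−qT) = exp(−0.047·2) = 0.9103
vega = S·exp(−qT)·φ(d₁)·√T = 70·0.9103·0.3986·1.4142 = 35.9195
(Call and put vega coincide under Black-Scholes.)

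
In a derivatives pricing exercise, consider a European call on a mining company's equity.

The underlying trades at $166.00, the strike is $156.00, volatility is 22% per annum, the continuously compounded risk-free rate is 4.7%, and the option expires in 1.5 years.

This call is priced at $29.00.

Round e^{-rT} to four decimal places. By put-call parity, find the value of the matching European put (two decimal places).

$8.38

e^(−rT) = e^(−0.047·1.5) = 0.9319
Put-call parity: C − P = S − K·e^(−rT) = 166 − 156·0.9319 = 166 − 145.3764 = 20.6236
P = C − (C − P) = 29.00 − (20.6236) = 8.3764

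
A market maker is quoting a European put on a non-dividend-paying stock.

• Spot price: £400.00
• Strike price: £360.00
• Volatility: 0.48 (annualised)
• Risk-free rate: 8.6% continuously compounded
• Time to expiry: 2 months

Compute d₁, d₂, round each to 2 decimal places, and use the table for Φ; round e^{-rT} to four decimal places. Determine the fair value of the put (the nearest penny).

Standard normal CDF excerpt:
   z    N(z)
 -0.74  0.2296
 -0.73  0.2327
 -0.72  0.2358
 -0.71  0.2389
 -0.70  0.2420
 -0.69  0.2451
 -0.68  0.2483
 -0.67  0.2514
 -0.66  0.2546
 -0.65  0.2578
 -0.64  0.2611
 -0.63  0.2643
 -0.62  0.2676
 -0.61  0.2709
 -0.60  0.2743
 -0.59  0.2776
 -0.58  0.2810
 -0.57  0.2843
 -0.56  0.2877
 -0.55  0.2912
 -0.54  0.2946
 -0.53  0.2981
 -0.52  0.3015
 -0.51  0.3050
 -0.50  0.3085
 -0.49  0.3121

σ√T = 0.48·√0.1667 = 0.1960
ln(S/K) + (r + σ²/2)T = ln(400/360) + (0.086 + 0.48²/2)·0.1667 = 0.1054 + 0.0335 = 0.1389
d₁ = 0.1389 / 0.1960 = 0.7088 ≈ 0.71
d₂ = d₁ − σ√T = 0.7088 − 0.1960 = 0.5128 ≈ 0.51
e^(−rT) = e^(−0.086·0.1667) = 0.9858
P = 360·0.9858·N(-0.51) − 400·N(-0.71) = 360·0.9858·0.3050 − 400·0.2389 = 108.2408 − 95.5600 = 12.6808

£12.68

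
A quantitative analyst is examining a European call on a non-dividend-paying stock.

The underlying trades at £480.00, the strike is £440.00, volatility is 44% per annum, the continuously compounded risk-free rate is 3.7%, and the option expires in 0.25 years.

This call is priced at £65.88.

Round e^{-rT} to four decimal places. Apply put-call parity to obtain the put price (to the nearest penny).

exp(−rT) = exp(−0.037·0.25) = 0.9908
Put-call parity: C − P = S − K·e^(−rT) = 480 − 440·0.9908 = 480 − 435.9520 = 44.0480
P = C − (C − P) = 65.88 − (44.0480) = 21.8320

£21.83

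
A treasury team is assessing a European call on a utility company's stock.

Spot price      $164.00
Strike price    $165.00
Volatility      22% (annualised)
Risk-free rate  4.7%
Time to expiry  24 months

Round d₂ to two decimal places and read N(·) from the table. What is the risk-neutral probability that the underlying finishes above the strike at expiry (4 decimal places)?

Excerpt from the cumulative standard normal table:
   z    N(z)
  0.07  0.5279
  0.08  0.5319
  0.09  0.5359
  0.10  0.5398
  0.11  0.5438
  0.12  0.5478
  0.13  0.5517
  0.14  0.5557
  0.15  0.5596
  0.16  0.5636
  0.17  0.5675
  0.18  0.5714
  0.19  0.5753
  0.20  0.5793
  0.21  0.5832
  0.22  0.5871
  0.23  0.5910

0.5517

σ√T = 0.22 × 1.4142 = 0.3111
d₁ = [ln(164/165) + (0.047 + 0.22²/2)·2] / 0.3111 = [-0.0061 + 0.1424] / 0.3111 = 0.4382 ≈ 0.44
d₂ = d₁ − σ√T = 0.4382 − 0.3111 = 0.1270 ≈ 0.13
Pr(exercise) under Q = N(d₂) = 0.5517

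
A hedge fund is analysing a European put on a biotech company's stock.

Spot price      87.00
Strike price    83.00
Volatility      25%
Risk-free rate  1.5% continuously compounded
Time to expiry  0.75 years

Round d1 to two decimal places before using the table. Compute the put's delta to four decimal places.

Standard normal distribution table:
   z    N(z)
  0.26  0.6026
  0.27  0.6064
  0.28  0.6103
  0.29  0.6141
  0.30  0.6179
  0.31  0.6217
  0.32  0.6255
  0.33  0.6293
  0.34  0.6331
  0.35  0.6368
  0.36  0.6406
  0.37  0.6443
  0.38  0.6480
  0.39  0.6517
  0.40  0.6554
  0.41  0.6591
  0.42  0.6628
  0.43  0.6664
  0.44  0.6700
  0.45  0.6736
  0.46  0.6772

-0.3520

σ√T = 0.25 × 0.8660 = 0.2165
ln(S/K) + (r + σ²/2)T = ln(87/83) + (0.015 + 0.25²/2)·0.75 = 0.0471 + 0.0347 = 0.0818
d₁ = 0.0818 / 0.2165 = 0.3776 → 0.38
N(d₁) = N(0.38) = 0.6480
Δ_put = N(d₁) − 1 = 0.6480 − 1 = -0.3520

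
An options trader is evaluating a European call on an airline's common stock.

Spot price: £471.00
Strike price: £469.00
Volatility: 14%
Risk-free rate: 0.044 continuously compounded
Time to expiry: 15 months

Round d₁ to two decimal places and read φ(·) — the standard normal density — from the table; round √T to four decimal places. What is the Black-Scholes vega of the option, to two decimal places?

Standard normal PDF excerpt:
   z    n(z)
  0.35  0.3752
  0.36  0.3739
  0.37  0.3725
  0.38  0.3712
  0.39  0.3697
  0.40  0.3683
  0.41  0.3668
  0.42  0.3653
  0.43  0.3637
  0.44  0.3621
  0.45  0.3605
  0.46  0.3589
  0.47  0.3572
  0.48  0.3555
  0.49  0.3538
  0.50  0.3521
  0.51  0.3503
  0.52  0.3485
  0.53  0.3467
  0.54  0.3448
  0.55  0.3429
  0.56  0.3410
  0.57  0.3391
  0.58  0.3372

188.99

σ√T = 0.14·√1.25 = 0.1565
d₁ = [ln(471/469) + (0.044 + 0.14²/2)·1.25] / 0.1565 = [0.0043 + 0.0673] / 0.1565 = 0.4568 → 0.46
√T = √1.25 = 1.1180
φ(d₁) = φ(0.46) = 0.3589
vega = S·φ(d₁)·√T = 471·0.3589·1.1180 = 188.9888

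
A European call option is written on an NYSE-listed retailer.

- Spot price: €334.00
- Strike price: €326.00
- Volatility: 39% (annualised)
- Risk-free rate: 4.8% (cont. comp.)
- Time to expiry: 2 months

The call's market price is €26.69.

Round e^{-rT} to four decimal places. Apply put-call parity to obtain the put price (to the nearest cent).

€16.08

e^(−rT) = e^(−0.048·0.1667) = 0.9920
Put-call parity: C − P = S − K·e^(−rT) = 334 − 326·0.9920 = 334 − 323.3920 = 10.6080
P = C − (C − P) = 26.69 − (10.6080) = 16.0820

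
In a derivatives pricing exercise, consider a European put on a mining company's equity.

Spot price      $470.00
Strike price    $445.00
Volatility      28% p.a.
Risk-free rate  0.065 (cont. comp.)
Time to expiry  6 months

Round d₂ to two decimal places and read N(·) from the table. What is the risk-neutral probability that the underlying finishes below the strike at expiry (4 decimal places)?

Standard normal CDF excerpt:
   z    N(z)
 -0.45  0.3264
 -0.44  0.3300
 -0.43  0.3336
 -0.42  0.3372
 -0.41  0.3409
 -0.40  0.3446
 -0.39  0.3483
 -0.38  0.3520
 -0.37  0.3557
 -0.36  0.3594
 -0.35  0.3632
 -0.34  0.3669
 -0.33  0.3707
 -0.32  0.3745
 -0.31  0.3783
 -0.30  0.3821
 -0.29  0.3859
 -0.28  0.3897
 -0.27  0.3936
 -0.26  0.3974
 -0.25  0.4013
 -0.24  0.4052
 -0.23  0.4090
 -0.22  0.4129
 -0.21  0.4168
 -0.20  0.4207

0.3669

T = 0.5;  σ√T = 0.1980
ln(S/K) + (r + σ²/2)T = ln(470/445) + (0.065 + 0.28²/2)·0.5 = 0.0547 + 0.0521 = 0.1068
d₁ = 0.1068 / 0.1980 = 0.5392 which rounds to 0.54
d₂ = d₁ − σ√T = 0.5392 − 0.1980 = 0.3412 which rounds to 0.34
Pr(exercise) under Q = N(−d₂) = N(-0.34) = 0.3669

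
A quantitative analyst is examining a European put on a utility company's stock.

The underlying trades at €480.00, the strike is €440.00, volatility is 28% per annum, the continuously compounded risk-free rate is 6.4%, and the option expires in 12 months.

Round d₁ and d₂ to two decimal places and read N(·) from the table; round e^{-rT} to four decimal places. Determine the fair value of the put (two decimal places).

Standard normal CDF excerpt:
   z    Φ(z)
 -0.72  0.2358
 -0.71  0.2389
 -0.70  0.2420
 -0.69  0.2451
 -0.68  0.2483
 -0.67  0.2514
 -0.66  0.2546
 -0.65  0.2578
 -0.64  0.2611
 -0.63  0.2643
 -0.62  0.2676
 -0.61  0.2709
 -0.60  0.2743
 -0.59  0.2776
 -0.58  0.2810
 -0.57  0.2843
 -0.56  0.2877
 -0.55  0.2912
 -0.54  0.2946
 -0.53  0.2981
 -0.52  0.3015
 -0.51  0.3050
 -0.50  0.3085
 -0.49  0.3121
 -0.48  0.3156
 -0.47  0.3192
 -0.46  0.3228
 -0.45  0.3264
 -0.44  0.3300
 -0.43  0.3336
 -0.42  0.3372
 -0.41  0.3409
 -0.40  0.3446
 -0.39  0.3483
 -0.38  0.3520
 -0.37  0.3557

σ√T = 0.28·√1 = 0.2800
d₁ = [ln(480/440) + (0.064 + 0.28²/2)·1] / 0.2800 = [0.0870 + 0.1032] / 0.2800 = 0.6793 which rounds to 0.68
d₂ = d₁ − σ√T = 0.6793 − 0.2800 = 0.3993 which rounds to 0.40
e^(−rT) = e^(−0.064·1) = 0.9380
N(−d₂) = N(-0.40) = 0.3446;  N(−d₁) = N(-0.68) = 0.2483
P = 440·0.9380·0.3446 − 480·0.2483 = 142.2233 − 119.1840 = 23.0393

€23.04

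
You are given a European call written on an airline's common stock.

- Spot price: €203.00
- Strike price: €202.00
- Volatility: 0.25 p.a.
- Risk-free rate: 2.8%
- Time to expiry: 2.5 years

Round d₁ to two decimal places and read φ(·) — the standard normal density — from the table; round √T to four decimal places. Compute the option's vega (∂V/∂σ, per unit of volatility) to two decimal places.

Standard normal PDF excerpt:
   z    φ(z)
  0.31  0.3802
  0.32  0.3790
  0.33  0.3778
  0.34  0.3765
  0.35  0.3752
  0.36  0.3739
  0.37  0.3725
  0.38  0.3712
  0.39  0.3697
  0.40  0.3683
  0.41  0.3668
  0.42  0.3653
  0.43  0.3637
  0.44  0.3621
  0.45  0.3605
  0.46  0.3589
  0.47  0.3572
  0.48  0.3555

σ√T = 0.25·√2.5 = 0.3953
ln(S/K) + (r + σ²/2)T = ln(203/202) + (0.028 + 0.25²/2)·2.5 = 0.0049 + 0.1481 = 0.1531
d₁ = 0.1531 / 0.3953 = 0.3872 which rounds to 0.39
√T = √2.5 = 1.5811
φ(d₁) = φ(0.39) = 0.3697
vega = S·φ(d₁)·√T = 203·0.3697·1.5811 = 118.6601

118.66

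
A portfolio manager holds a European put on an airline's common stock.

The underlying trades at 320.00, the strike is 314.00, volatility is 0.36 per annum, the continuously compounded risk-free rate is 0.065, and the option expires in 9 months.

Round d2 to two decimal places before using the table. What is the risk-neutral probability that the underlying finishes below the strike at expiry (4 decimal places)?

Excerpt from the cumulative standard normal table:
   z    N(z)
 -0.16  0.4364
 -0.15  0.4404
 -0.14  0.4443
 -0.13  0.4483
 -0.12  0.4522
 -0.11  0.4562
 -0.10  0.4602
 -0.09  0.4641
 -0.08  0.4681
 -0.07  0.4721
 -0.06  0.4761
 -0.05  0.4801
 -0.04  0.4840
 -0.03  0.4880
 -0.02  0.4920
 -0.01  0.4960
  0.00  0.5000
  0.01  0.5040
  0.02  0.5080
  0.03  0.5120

0.4761

T = 0.75;  σ√T = 0.3118
ln(S/K) + (r + σ²/2)T = ln(320/314) + (0.065 + 0.36²/2)·0.75 = 0.0189 + 0.0973 = 0.1163
d₁ = 0.1163 / 0.3118 = 0.3730 which rounds to 0.37
d₂ = d₁ − σ√T = 0.3730 − 0.3118 = 0.0612 which rounds to 0.06
Risk-neutral Pr[S_T < K] = N(−d₂) = N(-0.06) = 0.4761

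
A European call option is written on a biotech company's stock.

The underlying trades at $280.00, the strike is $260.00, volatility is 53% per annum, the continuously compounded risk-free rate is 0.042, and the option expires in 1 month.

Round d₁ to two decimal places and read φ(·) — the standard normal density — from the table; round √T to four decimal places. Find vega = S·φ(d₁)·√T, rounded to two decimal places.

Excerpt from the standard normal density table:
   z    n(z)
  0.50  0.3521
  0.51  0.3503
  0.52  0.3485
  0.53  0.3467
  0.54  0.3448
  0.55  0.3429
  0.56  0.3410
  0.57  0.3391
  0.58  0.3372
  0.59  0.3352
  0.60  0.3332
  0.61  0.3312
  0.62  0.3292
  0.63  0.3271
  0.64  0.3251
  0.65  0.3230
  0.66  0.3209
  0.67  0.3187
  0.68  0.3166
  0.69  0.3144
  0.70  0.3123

T = 0.08333;  σ√T = 0.1530
d₁ = [ln(280/260) + (0.042 + ½·0.53²)·0.08333] / (σ√T) = (0.0741 + 0.0152) / 0.1530 = 0.5837 → 0.58
√T = √0.08333 = 0.2887
φ(d₁) = φ(0.58) = 0.3372
vega = S·φ(d₁)·√T = 280·0.3372·0.2887 = 27.2579

27.26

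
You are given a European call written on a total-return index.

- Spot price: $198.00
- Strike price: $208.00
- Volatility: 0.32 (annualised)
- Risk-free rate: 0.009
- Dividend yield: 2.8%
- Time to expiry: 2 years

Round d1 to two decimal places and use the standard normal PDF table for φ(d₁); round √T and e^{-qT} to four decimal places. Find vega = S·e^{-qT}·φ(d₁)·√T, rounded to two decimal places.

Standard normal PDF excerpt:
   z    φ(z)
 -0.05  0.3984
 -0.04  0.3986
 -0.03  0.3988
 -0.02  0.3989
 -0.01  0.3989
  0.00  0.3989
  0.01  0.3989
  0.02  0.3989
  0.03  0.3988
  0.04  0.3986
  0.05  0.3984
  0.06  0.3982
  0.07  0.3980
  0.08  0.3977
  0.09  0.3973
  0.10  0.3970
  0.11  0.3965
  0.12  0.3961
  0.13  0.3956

105.58

σ√T = 0.32 × 1.4142 = 0.4525
d₁ = [ln(198/208) + (0.009 − 0.028 + ½·0.32²)·2] / (σ√T) = (-0.0493 + 0.0644) / 0.4525 = 0.0334 ≈ 0.03
√T = √2 = 1.4142
φ(d₁) = φ(0.03) = 0.3988
e^(−qT) = e^(−0.028·2) = 0.9455
vega = S·e^(−qT)·φ(d₁)·√T = 198·0.9455·0.3988·1.4142 = 105.5827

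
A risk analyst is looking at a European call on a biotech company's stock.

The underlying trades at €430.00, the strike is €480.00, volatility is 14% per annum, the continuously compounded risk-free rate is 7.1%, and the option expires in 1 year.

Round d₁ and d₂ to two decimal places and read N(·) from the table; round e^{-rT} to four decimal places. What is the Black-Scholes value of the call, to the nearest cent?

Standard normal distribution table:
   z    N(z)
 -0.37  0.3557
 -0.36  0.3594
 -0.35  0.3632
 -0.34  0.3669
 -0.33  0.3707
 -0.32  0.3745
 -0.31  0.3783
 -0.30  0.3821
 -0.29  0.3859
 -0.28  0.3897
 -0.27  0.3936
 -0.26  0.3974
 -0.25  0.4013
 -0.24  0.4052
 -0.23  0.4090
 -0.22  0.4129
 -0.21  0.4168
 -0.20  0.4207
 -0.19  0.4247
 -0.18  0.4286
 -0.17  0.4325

σ√T = 0.14 × 1.0000 = 0.1400
d₁ = [ln(430/480) + (0.071 + 0.14²/2)·1] / 0.1400 = [-0.1100 + 0.0808] / 0.1400 = -0.2086 ≈ -0.21
d₂ = d₁ − σ√T = -0.2086 − 0.1400 = -0.3486 ≈ -0.35
e^(−rT) = e^(−0.071·1) = 0.9315
C = 430·N(-0.21) − 480·0.9315·N(-0.35) = 430·0.4168 − 480·0.9315·0.3632 = 179.2240 − 162.3940 = 16.8300

€16.83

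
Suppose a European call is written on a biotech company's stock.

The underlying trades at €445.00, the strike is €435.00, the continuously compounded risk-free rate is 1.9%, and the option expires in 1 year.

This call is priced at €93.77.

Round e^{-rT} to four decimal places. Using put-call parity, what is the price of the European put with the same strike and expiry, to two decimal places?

€75.59

exp(−rT) = exp(−0.019·1) = 0.9812
Put-call parity: C − P = S − K·e^(−rT) = 445 − 435·0.9812 = 445 − 426.8220 = 18.1780
P = C − (C − P) = 93.77 − (18.1780) = 75.5920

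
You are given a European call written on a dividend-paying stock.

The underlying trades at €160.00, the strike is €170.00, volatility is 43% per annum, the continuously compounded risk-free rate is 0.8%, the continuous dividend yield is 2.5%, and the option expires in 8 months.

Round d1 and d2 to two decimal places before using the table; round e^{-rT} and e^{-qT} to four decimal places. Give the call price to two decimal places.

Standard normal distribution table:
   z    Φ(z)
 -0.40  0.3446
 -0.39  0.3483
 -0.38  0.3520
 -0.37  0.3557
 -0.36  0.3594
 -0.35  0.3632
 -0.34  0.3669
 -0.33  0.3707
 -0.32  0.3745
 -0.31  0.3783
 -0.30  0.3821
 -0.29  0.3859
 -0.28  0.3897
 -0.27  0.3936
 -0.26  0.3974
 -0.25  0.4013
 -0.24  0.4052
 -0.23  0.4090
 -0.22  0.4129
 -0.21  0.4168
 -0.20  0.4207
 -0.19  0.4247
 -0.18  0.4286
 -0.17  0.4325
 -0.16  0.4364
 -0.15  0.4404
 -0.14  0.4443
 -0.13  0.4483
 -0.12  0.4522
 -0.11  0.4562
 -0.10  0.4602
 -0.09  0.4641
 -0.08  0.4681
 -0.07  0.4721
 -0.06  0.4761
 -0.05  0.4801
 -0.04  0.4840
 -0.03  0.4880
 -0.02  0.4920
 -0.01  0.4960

€17.27

σ√T = 0.43·√0.6667 = 0.3511
d₁ = [ln(160/170) + (0.008 − 0.025 + 0.43²/2)·0.6667] / 0.3511 = [-0.0606 + 0.0503] / 0.3511 = -0.0294 ≈ -0.03
d₂ = d₁ − σ√T = -0.0294 − 0.3511 = -0.3805 ≈ -0.38
exp(−qT) = exp(−0.025·0.6667) = 0.9835;  exp(−rT) = exp(−0.008·0.6667) = 0.9947
C = 160·0.9835·N(-0.03) − 170·0.9947·N(-0.38) = 160·0.9835·0.4880 − 170·0.9947·0.3520 = 76.7917 − 59.5228 = 17.2688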